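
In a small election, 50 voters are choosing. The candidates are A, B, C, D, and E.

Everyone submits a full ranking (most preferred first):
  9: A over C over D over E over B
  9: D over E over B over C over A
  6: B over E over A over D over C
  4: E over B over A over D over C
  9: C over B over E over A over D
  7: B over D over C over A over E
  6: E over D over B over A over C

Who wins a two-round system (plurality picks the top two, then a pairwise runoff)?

E

Round 1 first-place votes: A 9, B 13, C 9, D 9, E 10. B and E advance.
Runoff: B is ranked above E on 22 ballots, E above B on 28.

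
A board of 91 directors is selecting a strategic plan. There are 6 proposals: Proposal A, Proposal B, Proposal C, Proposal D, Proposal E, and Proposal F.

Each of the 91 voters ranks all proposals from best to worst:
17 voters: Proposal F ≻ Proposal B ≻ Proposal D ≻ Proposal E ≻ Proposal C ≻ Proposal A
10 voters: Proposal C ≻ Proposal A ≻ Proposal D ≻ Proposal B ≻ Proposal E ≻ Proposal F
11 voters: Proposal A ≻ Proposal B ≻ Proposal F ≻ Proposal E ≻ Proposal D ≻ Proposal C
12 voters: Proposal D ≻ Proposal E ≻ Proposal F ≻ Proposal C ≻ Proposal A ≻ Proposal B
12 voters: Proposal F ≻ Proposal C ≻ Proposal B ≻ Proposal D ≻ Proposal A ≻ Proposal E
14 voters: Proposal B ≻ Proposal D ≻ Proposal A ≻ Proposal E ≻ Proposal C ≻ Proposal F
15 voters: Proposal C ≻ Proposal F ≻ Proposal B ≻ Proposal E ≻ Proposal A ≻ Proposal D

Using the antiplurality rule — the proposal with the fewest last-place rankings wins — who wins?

Proposal C

Last-place votes: Proposal A 17, Proposal B 12, Proposal C 11, Proposal D 15, Proposal E 12, Proposal F 24.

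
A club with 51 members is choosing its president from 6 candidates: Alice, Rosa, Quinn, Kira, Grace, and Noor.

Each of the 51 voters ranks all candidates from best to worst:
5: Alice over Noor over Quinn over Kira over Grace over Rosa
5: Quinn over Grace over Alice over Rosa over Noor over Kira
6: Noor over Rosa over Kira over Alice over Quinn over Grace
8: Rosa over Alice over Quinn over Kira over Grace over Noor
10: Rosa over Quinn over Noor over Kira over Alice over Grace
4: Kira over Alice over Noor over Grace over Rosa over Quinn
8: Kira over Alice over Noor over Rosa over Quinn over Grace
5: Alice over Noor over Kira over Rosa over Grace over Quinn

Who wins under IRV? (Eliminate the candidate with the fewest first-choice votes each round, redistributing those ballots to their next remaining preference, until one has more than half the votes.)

Round 1: Alice 10, Rosa 18, Quinn 5, Kira 12, Grace 0, Noor 6. Grace eliminated.
Round 2: Alice 10, Rosa 18, Quinn 5, Kira 12, Noor 6. Quinn eliminated.
Round 3: Alice 15, Rosa 18, Kira 12, Noor 6. Noor eliminated.
Round 4: Alice 15, Rosa 24, Kira 12. Kira eliminated.
Round 5: Alice 27, Rosa 24. Alice has a majority (≥26).

Alice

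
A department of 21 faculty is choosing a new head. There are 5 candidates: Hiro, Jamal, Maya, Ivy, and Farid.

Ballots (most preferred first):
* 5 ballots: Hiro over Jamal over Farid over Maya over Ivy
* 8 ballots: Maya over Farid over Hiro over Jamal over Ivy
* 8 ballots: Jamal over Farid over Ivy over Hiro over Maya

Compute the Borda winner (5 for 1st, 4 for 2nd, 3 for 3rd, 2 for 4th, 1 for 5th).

Hiro: 5×5 + 8×3 + 8×2 = 65
Jamal: 5×4 + 8×2 + 8×5 = 76
Maya: 5×2 + 8×5 + 8×1 = 58
Ivy: 5×1 + 8×1 + 8×3 = 37
Farid: 5×3 + 8×4 + 8×4 = 79

Farid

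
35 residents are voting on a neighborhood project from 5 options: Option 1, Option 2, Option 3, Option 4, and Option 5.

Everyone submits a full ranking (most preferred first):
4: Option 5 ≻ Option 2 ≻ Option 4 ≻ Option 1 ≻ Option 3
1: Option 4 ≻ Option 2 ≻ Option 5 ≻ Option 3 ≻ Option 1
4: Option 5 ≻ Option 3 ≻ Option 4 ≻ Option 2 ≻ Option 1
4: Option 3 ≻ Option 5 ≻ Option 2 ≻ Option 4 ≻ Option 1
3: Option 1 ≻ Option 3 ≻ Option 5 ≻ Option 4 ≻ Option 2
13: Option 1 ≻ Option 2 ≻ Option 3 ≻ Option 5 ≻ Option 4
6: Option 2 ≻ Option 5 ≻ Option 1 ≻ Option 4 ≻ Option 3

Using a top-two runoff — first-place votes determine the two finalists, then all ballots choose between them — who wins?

Round 1 first-place votes: Option 1 16, Option 2 6, Option 3 4, Option 4 1, Option 5 8. Option 1 and Option 5 advance.
Runoff: Option 1 is ranked above Option 5 on 16 ballots, Option 5 above Option 1 on 19.

Option 5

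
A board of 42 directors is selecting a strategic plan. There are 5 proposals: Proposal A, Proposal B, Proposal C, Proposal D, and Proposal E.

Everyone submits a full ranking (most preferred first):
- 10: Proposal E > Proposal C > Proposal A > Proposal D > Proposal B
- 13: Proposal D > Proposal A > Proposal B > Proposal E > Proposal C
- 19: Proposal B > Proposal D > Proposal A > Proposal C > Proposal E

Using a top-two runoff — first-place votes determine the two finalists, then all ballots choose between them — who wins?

Proposal D

Round 1 first-place votes: Proposal A 0, Proposal B 19, Proposal C 0, Proposal D 13, Proposal E 10. Proposal B and Proposal D advance.
Runoff: Proposal B is ranked above Proposal D on 19 ballots, Proposal D above Proposal B on 23.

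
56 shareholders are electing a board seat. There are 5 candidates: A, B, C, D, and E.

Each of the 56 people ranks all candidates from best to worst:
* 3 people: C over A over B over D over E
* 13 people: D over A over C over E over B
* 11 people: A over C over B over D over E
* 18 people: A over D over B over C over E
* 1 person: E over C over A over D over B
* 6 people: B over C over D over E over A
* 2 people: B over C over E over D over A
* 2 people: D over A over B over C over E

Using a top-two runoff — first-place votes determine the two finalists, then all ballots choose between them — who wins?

A

Round 1 first-place votes: A 29, B 8, C 3, D 15, E 1. A and D advance.
Runoff: A is ranked above D on 33 ballots, D above A on 23.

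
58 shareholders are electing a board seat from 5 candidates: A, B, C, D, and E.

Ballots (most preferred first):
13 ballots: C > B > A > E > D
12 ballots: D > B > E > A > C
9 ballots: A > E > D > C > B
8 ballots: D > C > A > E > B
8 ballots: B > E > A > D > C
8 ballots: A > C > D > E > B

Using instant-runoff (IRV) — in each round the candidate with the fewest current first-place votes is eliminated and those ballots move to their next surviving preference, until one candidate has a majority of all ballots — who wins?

A

Round 1: A 17, B 8, C 13, D 20, E 0. E eliminated.
Round 2: A 17, B 8, C 13, D 20. B eliminated.
Round 3: A 25, C 13, D 20. C eliminated.
Round 4: A 38, D 20. A has a majority (≥30).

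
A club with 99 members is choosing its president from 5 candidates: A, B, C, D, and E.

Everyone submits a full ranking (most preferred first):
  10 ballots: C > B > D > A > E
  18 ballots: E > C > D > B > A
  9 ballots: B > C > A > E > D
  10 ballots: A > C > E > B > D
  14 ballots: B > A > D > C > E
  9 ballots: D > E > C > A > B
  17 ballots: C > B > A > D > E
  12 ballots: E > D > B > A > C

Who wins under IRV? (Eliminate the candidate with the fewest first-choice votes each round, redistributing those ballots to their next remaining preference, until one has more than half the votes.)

Round 1: A 10, B 23, C 27, D 9, E 30. D eliminated.
Round 2: A 10, B 23, C 27, E 39. A eliminated.
Round 3: B 23, C 37, E 39. B eliminated.
Round 4: C 60, E 39. C has a majority (≥50).

C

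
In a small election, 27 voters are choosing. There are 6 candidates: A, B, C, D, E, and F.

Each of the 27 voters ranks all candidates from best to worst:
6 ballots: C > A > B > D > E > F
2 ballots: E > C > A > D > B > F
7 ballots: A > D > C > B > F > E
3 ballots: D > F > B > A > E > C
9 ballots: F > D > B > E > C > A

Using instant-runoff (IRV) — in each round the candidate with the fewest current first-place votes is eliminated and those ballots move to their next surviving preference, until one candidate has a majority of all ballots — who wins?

C

Round 1: A 7, B 0, C 6, D 3, E 2, F 9. B eliminated.
Round 2: A 7, C 6, D 3, E 2, F 9. E eliminated.
Round 3: A 7, C 8, D 3, F 9. D eliminated.
Round 4: A 7, C 8, F 12. A eliminated.
Round 5: C 15, F 12. C has a majority (≥14).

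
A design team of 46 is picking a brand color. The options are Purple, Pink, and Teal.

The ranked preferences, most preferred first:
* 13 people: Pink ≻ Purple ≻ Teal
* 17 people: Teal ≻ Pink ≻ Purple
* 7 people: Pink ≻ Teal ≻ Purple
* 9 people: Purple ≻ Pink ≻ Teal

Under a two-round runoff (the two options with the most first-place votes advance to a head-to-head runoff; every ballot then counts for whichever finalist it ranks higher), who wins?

Round 1 first-place votes: Purple 9, Pink 20, Teal 17. Pink and Teal advance.
Runoff: Pink is ranked above Teal on 29 ballots, Teal above Pink on 17.

Pink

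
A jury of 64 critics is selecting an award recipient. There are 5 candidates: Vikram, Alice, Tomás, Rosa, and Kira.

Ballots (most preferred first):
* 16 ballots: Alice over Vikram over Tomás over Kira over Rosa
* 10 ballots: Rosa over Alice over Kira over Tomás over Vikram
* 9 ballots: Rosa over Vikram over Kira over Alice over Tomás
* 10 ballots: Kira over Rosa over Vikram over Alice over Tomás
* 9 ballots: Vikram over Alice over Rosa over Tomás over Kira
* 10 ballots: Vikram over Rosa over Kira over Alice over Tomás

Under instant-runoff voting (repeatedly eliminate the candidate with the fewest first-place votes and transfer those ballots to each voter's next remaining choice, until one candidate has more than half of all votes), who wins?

Vikram

Round 1: Vikram 19, Alice 16, Tomás 0, Rosa 19, Kira 10. Tomás eliminated.
Round 2: Vikram 19, Alice 16, Rosa 19, Kira 10. Kira eliminated.
Round 3: Vikram 19, Alice 16, Rosa 29. Alice eliminated.
Round 4: Vikram 35, Rosa 29. Vikram has a majority (≥33).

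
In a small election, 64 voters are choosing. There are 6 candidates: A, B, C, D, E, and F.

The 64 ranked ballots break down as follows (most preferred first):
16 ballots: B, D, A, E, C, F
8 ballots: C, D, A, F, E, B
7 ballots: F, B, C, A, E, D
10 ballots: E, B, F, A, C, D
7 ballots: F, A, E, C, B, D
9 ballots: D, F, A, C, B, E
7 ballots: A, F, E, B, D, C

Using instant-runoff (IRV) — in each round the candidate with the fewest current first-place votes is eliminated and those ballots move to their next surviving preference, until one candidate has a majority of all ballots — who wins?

Round 1: A 7, B 16, C 8, D 9, E 10, F 14. A eliminated.
Round 2: B 16, C 8, D 9, E 10, F 21. C eliminated.
Round 3: B 16, D 17, E 10, F 21. E eliminated.
Round 4: B 26, D 17, F 21. D eliminated.
Round 5: B 26, F 38. F has a majority (≥33).

F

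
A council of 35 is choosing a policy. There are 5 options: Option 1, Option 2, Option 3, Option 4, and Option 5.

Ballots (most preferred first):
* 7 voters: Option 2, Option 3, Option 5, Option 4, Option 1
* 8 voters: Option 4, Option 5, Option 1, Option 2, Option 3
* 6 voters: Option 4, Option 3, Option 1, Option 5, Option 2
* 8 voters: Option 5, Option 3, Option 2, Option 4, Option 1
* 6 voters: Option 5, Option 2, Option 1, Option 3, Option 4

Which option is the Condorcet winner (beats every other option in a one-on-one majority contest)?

Option 5

Option 5 vs Option 1: 29–6
Option 5 vs Option 2: 28–7
Option 5 vs Option 3: 22–13
Option 5 vs Option 4: 21–14
Option 5 beats every other option.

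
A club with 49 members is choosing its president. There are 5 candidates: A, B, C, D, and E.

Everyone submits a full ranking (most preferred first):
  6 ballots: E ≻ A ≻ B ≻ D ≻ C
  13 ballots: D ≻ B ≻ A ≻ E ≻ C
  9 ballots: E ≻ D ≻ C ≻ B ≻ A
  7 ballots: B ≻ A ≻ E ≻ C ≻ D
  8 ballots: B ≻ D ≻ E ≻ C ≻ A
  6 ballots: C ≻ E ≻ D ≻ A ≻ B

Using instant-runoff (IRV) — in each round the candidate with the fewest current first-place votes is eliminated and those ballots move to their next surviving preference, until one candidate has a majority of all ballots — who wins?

B

Round 1: A 0, B 15, C 6, D 13, E 15. A eliminated.
Round 2: B 15, C 6, D 13, E 15. C eliminated.
Round 3: B 15, D 13, E 21. D eliminated.
Round 4: B 28, E 21. B has a majority (≥25).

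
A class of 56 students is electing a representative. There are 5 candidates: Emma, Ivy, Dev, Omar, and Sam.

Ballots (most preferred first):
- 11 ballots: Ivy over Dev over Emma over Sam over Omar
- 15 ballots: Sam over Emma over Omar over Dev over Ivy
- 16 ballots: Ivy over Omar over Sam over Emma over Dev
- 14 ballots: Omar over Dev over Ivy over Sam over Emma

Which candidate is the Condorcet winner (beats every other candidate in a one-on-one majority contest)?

Omar

Omar vs Emma: 30–26
Omar vs Ivy: 29–27
Omar vs Dev: 45–11
Omar vs Sam: 30–26
Omar beats every other candidate.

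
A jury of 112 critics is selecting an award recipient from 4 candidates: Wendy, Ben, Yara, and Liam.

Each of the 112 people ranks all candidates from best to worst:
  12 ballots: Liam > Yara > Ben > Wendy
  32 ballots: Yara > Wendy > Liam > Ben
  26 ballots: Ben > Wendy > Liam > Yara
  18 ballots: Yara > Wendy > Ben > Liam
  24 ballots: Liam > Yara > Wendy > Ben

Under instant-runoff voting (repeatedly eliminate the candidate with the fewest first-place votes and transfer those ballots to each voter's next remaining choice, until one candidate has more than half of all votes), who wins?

Liam

Round 1: Wendy 0, Ben 26, Yara 50, Liam 36. Wendy eliminated.
Round 2: Ben 26, Yara 50, Liam 36. Ben eliminated.
Round 3: Yara 50, Liam 62. Liam has a majority (≥57).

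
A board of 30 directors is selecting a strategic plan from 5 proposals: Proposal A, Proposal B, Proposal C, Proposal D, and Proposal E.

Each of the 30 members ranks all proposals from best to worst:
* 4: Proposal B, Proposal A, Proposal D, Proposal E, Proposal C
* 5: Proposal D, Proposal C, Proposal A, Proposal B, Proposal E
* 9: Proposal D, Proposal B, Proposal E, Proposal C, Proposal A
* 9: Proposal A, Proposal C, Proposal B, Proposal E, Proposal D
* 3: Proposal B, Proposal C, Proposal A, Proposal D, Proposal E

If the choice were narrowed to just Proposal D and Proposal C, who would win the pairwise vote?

Proposal D

Proposal D is ranked above Proposal C on 18 ballots; Proposal C above Proposal D on 12.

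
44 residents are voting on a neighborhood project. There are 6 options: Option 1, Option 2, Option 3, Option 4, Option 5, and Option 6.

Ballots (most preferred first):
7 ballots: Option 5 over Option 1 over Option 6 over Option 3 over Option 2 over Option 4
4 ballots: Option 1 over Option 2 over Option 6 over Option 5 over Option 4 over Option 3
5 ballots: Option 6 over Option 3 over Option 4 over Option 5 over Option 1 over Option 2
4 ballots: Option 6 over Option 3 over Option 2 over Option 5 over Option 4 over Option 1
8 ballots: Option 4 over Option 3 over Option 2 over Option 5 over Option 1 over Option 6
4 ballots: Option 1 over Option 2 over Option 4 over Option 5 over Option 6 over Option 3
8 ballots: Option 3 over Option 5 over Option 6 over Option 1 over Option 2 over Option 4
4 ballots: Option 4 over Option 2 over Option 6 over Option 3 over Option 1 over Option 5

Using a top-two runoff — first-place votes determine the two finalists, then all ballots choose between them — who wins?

Option 6

Round 1 first-place votes: Option 1 8, Option 2 0, Option 3 8, Option 4 12, Option 5 7, Option 6 9. Option 4 and Option 6 advance.
Runoff: Option 4 is ranked above Option 6 on 16 ballots, Option 6 above Option 4 on 28.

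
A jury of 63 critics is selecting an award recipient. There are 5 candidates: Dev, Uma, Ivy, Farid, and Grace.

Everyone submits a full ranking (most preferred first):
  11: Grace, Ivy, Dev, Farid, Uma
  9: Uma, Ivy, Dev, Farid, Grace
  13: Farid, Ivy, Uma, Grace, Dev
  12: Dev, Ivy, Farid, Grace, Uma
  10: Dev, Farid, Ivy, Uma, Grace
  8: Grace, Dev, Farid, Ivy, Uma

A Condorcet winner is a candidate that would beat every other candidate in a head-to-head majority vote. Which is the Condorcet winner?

Ivy

Ivy vs Dev: 33–30
Ivy vs Uma: 54–9
Ivy vs Farid: 32–31
Ivy vs Grace: 44–19
Ivy beats every other candidate.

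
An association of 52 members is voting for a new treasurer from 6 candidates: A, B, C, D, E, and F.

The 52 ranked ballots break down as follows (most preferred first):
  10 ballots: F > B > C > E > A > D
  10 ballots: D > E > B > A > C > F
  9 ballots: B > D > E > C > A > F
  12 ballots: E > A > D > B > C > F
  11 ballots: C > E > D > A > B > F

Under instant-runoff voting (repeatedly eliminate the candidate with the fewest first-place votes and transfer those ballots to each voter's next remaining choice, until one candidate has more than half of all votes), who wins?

Round 1: A 0, B 9, C 11, D 10, E 12, F 10. A eliminated.
Round 2: B 9, C 11, D 10, E 12, F 10. B eliminated.
Round 3: C 11, D 19, E 12, F 10. F eliminated.
Round 4: C 21, D 19, E 12. E eliminated.
Round 5: C 21, D 31. D has a majority (≥27).

D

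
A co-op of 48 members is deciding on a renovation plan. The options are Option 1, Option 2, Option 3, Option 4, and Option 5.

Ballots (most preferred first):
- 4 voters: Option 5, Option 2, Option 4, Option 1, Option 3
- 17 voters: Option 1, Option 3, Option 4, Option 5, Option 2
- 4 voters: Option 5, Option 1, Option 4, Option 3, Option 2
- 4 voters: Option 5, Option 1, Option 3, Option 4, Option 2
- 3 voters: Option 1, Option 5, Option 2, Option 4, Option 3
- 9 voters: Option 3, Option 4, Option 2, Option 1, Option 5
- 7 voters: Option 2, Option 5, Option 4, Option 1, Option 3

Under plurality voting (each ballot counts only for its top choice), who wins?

Option 1

First-place votes: Option 1 20, Option 2 7, Option 3 9, Option 4 0, Option 5 12.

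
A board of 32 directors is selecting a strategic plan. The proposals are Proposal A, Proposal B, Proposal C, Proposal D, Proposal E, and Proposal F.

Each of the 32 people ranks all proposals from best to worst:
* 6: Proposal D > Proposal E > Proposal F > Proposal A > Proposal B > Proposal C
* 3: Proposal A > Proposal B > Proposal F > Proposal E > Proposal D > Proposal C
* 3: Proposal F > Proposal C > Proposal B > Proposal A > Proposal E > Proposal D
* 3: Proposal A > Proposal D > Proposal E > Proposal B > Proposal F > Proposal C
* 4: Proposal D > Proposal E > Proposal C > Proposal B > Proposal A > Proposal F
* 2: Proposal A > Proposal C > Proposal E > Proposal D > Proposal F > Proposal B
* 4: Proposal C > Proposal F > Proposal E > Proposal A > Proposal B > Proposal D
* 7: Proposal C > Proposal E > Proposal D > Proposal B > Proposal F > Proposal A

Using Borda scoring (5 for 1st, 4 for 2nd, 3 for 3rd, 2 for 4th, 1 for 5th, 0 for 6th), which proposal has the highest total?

Proposal A: 6×2 + 3×5 + 3×2 + 3×5 + 4×1 + 2×5 + 4×2 + 7×0 = 70
Proposal B: 6×1 + 3×4 + 3×3 + 3×2 + 4×2 + 2×0 + 4×1 + 7×2 = 59
Proposal C: 6×0 + 3×0 + 3×4 + 3×0 + 4×3 + 2×4 + 4×5 + 7×5 = 87
Proposal D: 6×5 + 3×1 + 3×0 + 3×4 + 4×5 + 2×2 + 4×0 + 7×3 = 90
Proposal E: 6×4 + 3×2 + 3×1 + 3×3 + 4×4 + 2×3 + 4×3 + 7×4 = 104
Proposal F: 6×3 + 3×3 + 3×5 + 3×1 + 4×0 + 2×1 + 4×4 + 7×1 = 70

Proposal E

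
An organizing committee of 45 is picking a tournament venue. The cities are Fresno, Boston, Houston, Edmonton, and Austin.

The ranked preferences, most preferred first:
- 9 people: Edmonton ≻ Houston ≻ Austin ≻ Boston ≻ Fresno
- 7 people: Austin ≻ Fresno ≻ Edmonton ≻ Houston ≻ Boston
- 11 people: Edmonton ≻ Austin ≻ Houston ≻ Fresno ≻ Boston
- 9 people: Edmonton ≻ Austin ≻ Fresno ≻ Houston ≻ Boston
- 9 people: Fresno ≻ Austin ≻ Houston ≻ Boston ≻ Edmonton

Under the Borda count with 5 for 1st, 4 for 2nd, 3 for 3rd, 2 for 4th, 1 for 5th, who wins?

Fresno: 9×1 + 7×4 + 11×2 + 9×3 + 9×5 = 131
Boston: 9×2 + 7×1 + 11×1 + 9×1 + 9×2 = 63
Houston: 9×4 + 7×2 + 11×3 + 9×2 + 9×3 = 128
Edmonton: 9×5 + 7×3 + 11×5 + 9×5 + 9×1 = 175
Austin: 9×3 + 7×5 + 11×4 + 9×4 + 9×4 = 178

Austin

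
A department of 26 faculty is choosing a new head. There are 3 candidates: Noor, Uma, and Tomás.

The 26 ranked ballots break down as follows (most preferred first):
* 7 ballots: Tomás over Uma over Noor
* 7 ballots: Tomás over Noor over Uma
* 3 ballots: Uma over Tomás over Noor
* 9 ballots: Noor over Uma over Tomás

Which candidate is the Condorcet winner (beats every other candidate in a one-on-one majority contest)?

Tomás

Tomás vs Noor: 17–9
Tomás vs Uma: 14–12
Tomás beats every other candidate.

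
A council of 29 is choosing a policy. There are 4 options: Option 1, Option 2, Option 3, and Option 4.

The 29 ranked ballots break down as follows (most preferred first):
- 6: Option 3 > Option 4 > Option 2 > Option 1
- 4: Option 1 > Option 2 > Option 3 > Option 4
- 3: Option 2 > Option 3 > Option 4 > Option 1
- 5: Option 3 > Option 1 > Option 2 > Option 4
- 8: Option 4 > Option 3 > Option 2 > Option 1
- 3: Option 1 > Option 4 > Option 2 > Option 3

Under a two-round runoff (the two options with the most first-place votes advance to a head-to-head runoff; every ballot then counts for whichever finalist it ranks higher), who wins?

Round 1 first-place votes: Option 1 7, Option 2 3, Option 3 11, Option 4 8. Option 3 and Option 4 advance.
Runoff: Option 3 is ranked above Option 4 on 18 ballots, Option 4 above Option 3 on 11.

Option 3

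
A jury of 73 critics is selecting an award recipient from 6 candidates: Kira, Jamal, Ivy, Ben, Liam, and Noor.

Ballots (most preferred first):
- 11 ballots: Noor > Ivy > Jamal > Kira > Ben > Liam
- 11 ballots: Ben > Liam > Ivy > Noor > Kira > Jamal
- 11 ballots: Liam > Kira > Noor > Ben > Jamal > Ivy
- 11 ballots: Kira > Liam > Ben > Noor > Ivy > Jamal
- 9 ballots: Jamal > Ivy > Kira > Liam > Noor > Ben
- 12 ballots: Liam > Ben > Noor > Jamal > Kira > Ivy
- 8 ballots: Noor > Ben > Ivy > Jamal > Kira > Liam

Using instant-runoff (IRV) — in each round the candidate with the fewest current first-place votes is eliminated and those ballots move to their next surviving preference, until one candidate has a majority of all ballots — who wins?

Round 1: Kira 11, Jamal 9, Ivy 0, Ben 11, Liam 23, Noor 19. Ivy eliminated.
Round 2: Kira 11, Jamal 9, Ben 11, Liam 23, Noor 19. Jamal eliminated.
Round 3: Kira 20, Ben 11, Liam 23, Noor 19. Ben eliminated.
Round 4: Kira 20, Liam 34, Noor 19. Noor eliminated.
Round 5: Kira 39, Liam 34. Kira has a majority (≥37).

Kira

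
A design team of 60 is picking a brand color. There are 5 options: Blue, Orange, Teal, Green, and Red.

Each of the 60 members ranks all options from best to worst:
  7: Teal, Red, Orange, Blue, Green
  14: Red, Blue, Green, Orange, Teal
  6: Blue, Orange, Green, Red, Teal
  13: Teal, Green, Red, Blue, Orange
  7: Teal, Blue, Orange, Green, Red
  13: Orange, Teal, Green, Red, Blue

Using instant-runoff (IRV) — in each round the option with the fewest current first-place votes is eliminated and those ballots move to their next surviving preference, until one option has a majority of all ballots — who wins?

Round 1: Blue 6, Orange 13, Teal 27, Green 0, Red 14. Green eliminated.
Round 2: Blue 6, Orange 13, Teal 27, Red 14. Blue eliminated.
Round 3: Orange 19, Teal 27, Red 14. Red eliminated.
Round 4: Orange 33, Teal 27. Orange has a majority (≥31).

Orange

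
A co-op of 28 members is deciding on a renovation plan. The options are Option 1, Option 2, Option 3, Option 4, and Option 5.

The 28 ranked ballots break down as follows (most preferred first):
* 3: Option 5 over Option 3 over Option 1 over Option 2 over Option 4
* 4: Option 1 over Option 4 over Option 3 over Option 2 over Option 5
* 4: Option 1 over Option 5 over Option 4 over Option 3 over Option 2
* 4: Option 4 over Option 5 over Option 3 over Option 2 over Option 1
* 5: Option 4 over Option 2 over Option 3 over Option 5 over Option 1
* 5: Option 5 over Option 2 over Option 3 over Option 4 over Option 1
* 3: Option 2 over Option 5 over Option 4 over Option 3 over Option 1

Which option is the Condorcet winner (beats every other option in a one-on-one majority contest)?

Option 5 vs Option 1: 20–8
Option 5 vs Option 2: 16–12
Option 5 vs Option 3: 19–9
Option 5 vs Option 4: 15–13
Option 5 beats every other option.

Option 5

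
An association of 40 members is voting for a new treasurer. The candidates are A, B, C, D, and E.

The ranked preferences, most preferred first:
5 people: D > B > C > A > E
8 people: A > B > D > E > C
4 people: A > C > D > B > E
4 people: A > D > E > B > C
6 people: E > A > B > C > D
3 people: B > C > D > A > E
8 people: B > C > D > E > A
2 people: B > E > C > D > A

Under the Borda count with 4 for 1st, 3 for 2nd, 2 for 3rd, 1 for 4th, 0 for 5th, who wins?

A: 5×1 + 8×4 + 4×4 + 4×4 + 6×3 + 3×1 + 8×0 + 2×0 = 90
B: 5×3 + 8×3 + 4×1 + 4×1 + 6×2 + 3×4 + 8×4 + 2×4 = 111
C: 5×2 + 8×0 + 4×3 + 4×0 + 6×1 + 3×3 + 8×3 + 2×2 = 65
D: 5×4 + 8×2 + 4×2 + 4×3 + 6×0 + 3×2 + 8×2 + 2×1 = 80
E: 5×0 + 8×1 + 4×0 + 4×2 + 6×4 + 3×0 + 8×1 + 2×3 = 54

B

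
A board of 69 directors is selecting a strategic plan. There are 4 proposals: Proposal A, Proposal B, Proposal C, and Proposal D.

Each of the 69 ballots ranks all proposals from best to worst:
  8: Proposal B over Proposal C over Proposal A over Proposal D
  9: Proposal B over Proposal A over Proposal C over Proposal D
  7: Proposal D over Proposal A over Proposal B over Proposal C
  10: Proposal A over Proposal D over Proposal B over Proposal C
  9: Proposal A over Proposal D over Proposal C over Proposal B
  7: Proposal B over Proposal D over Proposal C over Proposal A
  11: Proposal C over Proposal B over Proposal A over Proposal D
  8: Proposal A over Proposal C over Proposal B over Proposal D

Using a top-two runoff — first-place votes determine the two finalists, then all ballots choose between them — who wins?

Round 1 first-place votes: Proposal A 27, Proposal B 24, Proposal C 11, Proposal D 7. Proposal A and Proposal B advance.
Runoff: Proposal A is ranked above Proposal B on 34 ballots, Proposal B above Proposal A on 35.

Proposal B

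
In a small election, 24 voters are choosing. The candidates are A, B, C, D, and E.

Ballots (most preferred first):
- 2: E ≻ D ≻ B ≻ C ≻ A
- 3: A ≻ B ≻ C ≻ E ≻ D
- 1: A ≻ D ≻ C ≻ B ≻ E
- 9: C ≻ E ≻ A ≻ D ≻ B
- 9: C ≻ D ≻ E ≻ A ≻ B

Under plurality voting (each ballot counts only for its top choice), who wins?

First-place votes: A 4, B 0, C 18, D 0, E 2.

C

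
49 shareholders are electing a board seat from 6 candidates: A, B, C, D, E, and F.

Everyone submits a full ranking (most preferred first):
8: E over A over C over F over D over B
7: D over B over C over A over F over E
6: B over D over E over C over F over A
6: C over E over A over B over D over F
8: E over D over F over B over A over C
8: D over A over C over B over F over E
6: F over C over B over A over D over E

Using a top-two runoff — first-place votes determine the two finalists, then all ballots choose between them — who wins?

D

Round 1 first-place votes: A 0, B 6, C 6, D 15, E 16, F 6. E and D advance.
Runoff: E is ranked above D on 22 ballots, D above E on 27.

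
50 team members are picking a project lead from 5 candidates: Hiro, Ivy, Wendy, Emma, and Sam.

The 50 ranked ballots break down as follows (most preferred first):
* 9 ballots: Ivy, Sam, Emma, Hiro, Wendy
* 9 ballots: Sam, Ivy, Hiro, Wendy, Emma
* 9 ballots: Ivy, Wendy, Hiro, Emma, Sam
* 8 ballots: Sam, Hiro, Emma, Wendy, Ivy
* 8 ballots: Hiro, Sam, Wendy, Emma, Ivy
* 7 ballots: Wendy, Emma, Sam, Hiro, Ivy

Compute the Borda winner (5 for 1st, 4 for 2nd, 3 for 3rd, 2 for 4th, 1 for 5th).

Hiro: 9×2 + 9×3 + 9×3 + 8×4 + 8×5 + 7×2 = 158
Ivy: 9×5 + 9×4 + 9×5 + 8×1 + 8×1 + 7×1 = 149
Wendy: 9×1 + 9×2 + 9×4 + 8×2 + 8×3 + 7×5 = 138
Emma: 9×3 + 9×1 + 9×2 + 8×3 + 8×2 + 7×4 = 122
Sam: 9×4 + 9×5 + 9×1 + 8×5 + 8×4 + 7×3 = 183

Sam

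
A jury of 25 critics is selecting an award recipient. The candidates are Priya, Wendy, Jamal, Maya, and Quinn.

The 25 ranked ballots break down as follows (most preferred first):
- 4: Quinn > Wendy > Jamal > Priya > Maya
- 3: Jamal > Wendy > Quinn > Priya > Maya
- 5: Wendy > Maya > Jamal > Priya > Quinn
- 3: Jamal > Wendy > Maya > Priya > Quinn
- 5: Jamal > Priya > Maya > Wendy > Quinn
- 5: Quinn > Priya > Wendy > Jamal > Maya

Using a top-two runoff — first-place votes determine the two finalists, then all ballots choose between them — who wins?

Round 1 first-place votes: Priya 0, Wendy 5, Jamal 11, Maya 0, Quinn 9. Jamal and Quinn advance.
Runoff: Jamal is ranked above Quinn on 16 ballots, Quinn above Jamal on 9.

Jamal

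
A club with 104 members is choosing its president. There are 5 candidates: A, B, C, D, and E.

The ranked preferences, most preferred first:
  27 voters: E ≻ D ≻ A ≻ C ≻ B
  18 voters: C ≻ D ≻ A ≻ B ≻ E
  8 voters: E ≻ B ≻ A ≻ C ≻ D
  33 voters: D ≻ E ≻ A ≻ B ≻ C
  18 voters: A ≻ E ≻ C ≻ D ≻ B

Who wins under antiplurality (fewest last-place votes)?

A

Last-place votes: A 0, B 45, C 33, D 8, E 18.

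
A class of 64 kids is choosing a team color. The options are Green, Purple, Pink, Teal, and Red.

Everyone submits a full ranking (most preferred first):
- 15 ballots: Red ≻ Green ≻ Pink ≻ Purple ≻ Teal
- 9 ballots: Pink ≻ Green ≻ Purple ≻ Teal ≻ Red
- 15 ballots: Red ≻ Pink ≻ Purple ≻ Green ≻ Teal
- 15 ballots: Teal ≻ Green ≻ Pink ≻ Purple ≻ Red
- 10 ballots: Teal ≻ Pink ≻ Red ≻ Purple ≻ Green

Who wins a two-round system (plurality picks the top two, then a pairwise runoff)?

Teal

Round 1 first-place votes: Green 0, Purple 0, Pink 9, Teal 25, Red 30. Red and Teal advance.
Runoff: Red is ranked above Teal on 30 ballots, Teal above Red on 34.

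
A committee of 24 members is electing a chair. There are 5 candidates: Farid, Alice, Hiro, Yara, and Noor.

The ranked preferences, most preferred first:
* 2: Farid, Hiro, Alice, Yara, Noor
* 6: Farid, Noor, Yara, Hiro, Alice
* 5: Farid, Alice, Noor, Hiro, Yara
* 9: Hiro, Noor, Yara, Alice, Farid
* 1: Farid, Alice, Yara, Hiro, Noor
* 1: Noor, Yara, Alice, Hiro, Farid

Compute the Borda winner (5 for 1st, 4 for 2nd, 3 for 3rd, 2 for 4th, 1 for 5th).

Noor

Farid: 2×5 + 6×5 + 5×5 + 9×1 + 1×5 + 1×1 = 80
Alice: 2×3 + 6×1 + 5×4 + 9×2 + 1×4 + 1×3 = 57
Hiro: 2×4 + 6×2 + 5×2 + 9×5 + 1×2 + 1×2 = 79
Yara: 2×2 + 6×3 + 5×1 + 9×3 + 1×3 + 1×4 = 61
Noor: 2×1 + 6×4 + 5×3 + 9×4 + 1×1 + 1×5 = 83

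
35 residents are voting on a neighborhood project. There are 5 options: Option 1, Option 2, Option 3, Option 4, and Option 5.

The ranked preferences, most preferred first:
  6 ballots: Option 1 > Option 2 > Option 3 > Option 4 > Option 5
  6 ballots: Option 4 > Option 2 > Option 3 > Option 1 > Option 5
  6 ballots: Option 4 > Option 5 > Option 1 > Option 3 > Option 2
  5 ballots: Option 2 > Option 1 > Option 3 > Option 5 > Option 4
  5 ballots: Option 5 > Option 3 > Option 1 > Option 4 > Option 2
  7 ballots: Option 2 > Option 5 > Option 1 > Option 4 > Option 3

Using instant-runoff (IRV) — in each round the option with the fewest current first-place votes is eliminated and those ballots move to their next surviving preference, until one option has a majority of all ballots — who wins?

Option 2

Round 1: Option 1 6, Option 2 12, Option 3 0, Option 4 12, Option 5 5. Option 3 eliminated.
Round 2: Option 1 6, Option 2 12, Option 4 12, Option 5 5. Option 5 eliminated.
Round 3: Option 1 11, Option 2 12, Option 4 12. Option 1 eliminated.
Round 4: Option 2 18, Option 4 17. Option 2 has a majority (≥18).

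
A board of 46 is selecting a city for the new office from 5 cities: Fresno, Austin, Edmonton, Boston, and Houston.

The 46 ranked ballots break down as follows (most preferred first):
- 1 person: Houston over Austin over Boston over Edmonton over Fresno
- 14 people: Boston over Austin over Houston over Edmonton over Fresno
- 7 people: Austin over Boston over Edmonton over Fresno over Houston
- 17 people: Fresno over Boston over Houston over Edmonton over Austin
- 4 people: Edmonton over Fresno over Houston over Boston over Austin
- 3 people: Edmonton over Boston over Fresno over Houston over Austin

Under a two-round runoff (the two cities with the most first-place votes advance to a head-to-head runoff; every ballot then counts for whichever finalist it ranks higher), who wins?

Boston

Round 1 first-place votes: Fresno 17, Austin 7, Edmonton 7, Boston 14, Houston 1. Fresno and Boston advance.
Runoff: Fresno is ranked above Boston on 21 ballots, Boston above Fresno on 25.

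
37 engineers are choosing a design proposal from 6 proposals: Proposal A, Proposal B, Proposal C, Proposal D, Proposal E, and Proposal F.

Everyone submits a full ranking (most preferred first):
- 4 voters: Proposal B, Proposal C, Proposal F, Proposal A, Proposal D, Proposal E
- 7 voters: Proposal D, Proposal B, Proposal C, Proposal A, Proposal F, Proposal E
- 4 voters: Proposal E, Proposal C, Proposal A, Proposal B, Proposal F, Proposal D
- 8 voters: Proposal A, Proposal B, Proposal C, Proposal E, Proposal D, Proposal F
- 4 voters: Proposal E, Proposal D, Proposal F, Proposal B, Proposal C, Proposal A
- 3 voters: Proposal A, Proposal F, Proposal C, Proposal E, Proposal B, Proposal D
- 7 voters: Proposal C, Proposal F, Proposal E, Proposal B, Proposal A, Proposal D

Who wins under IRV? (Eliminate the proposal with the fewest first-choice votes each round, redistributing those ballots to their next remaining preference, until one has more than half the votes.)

Round 1: Proposal A 11, Proposal B 4, Proposal C 7, Proposal D 7, Proposal E 8, Proposal F 0. Proposal F eliminated.
Round 2: Proposal A 11, Proposal B 4, Proposal C 7, Proposal D 7, Proposal E 8. Proposal B eliminated.
Round 3: Proposal A 11, Proposal C 11, Proposal D 7, Proposal E 8. Proposal D eliminated.
Round 4: Proposal A 11, Proposal C 18, Proposal E 8. Proposal E eliminated.
Round 5: Proposal A 11, Proposal C 26. Proposal C has a majority (≥19).

Proposal C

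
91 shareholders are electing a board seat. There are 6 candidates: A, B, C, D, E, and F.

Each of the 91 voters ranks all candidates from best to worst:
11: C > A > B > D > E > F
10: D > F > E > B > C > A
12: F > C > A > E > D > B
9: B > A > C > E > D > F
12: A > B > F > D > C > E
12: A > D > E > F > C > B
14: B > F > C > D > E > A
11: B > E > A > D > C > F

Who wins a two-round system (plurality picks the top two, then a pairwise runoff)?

A

Round 1 first-place votes: A 24, B 34, C 11, D 10, E 0, F 12. B and A advance.
Runoff: B is ranked above A on 44 ballots, A above B on 47.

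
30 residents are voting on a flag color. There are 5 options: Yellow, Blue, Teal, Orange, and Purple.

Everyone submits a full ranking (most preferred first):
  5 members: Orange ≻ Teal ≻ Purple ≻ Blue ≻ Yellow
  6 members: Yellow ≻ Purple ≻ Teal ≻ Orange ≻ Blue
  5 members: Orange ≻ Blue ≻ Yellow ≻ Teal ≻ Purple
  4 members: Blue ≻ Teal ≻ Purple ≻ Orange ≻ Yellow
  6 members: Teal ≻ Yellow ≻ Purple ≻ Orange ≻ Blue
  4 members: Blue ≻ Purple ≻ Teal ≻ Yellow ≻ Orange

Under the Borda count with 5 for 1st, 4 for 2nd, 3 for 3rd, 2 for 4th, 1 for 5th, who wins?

Teal

Yellow: 5×1 + 6×5 + 5×3 + 4×1 + 6×4 + 4×2 = 86
Blue: 5×2 + 6×1 + 5×4 + 4×5 + 6×1 + 4×5 = 82
Teal: 5×4 + 6×3 + 5×2 + 4×4 + 6×5 + 4×3 = 106
Orange: 5×5 + 6×2 + 5×5 + 4×2 + 6×2 + 4×1 = 86
Purple: 5×3 + 6×4 + 5×1 + 4×3 + 6×3 + 4×4 = 90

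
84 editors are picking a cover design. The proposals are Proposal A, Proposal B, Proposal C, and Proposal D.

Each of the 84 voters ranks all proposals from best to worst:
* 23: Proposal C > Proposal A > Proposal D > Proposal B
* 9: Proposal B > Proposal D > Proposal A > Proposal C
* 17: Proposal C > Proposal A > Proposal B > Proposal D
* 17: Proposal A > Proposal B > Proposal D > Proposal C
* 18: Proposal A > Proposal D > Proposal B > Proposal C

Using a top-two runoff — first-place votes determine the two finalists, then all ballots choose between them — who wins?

Round 1 first-place votes: Proposal A 35, Proposal B 9, Proposal C 40, Proposal D 0. Proposal C and Proposal A advance.
Runoff: Proposal C is ranked above Proposal A on 40 ballots, Proposal A above Proposal C on 44.

Proposal A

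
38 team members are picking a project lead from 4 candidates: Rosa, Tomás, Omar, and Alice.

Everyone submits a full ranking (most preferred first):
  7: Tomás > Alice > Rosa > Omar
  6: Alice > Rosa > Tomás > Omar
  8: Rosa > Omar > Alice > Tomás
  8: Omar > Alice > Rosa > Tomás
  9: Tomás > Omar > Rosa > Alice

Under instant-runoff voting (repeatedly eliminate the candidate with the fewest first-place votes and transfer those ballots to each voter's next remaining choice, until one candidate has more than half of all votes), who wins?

Round 1: Rosa 8, Tomás 16, Omar 8, Alice 6. Alice eliminated.
Round 2: Rosa 14, Tomás 16, Omar 8. Omar eliminated.
Round 3: Rosa 22, Tomás 16. Rosa has a majority (≥20).

Rosa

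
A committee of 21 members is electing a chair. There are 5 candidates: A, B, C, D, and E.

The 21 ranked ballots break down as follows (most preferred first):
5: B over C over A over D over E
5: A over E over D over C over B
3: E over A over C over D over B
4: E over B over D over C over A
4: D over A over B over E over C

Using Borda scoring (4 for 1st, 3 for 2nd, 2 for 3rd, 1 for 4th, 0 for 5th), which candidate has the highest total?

A

A: 5×2 + 5×4 + 3×3 + 4×0 + 4×3 = 51
B: 5×4 + 5×0 + 3×0 + 4×3 + 4×2 = 40
C: 5×3 + 5×1 + 3×2 + 4×1 + 4×0 = 30
D: 5×1 + 5×2 + 3×1 + 4×2 + 4×4 = 42
E: 5×0 + 5×3 + 3×4 + 4×4 + 4×1 = 47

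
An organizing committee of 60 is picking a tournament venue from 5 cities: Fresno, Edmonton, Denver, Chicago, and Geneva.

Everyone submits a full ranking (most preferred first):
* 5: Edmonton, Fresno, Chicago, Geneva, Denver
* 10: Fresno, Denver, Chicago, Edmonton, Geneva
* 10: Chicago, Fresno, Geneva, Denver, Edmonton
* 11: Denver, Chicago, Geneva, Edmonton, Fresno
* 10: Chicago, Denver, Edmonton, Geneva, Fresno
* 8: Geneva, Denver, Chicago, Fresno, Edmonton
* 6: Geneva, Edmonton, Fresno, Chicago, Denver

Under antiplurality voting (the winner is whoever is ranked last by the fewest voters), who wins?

Last-place votes: Fresno 21, Edmonton 18, Denver 11, Chicago 0, Geneva 10.

Chicago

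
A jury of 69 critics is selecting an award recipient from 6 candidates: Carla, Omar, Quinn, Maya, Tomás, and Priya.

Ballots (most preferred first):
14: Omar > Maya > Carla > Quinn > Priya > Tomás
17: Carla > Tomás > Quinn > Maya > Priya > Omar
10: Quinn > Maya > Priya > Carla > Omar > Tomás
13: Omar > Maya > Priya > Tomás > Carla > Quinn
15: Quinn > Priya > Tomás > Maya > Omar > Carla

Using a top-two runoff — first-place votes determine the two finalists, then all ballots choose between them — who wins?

Quinn

Round 1 first-place votes: Carla 17, Omar 27, Quinn 25, Maya 0, Tomás 0, Priya 0. Omar and Quinn advance.
Runoff: Omar is ranked above Quinn on 27 ballots, Quinn above Omar on 42.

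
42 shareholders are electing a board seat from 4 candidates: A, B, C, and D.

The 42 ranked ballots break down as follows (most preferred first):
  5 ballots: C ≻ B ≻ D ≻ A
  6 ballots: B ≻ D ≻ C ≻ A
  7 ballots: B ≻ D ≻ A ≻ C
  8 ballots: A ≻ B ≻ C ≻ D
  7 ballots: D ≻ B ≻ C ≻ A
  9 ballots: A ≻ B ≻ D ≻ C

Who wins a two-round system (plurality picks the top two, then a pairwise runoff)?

Round 1 first-place votes: A 17, B 13, C 5, D 7. A and B advance.
Runoff: A is ranked above B on 17 ballots, B above A on 25.

B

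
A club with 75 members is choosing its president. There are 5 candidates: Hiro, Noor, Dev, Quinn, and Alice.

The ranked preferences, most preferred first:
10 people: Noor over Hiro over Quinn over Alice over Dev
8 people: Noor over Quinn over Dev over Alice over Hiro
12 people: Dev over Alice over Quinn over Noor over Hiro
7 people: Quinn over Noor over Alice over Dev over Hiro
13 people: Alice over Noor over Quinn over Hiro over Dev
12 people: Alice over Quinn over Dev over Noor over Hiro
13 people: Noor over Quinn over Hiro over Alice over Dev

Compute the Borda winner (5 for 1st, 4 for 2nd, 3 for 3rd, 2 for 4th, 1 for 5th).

Hiro: 10×4 + 8×1 + 12×1 + 7×1 + 13×2 + 12×1 + 13×3 = 144
Noor: 10×5 + 8×5 + 12×2 + 7×4 + 13×4 + 12×2 + 13×5 = 283
Dev: 10×1 + 8×3 + 12×5 + 7×2 + 13×1 + 12×3 + 13×1 = 170
Quinn: 10×3 + 8×4 + 12×3 + 7×5 + 13×3 + 12×4 + 13×4 = 272
Alice: 10×2 + 8×2 + 12×4 + 7×3 + 13×5 + 12×5 + 13×2 = 256

Noor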